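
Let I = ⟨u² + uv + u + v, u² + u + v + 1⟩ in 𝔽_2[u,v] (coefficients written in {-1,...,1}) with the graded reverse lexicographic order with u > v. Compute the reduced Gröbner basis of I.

f_1 = u² + uv + u + v, LT = u².
f_2 = u² + u + v + 1, LT = u².

S(f_1,f_2): lcm = u². S = uv + 1.
  leading term uv: no divisor's leading term divides it; move uv to the remainder.
  leading term 1: no divisor's leading term divides it; move 1 to the remainder.
  remainder uv + 1 ≠ 0; add g_3 = uv + 1 to the basis.

S(f_1,g_3): lcm = u²v. S = uv² + uv + v² + u.
  leading term uv²: subtract (v)·g_3 from uv² + uv + v² + u → uv + v² + u + v
  leading term uv: subtract (1)·g_3 from uv + v² + u + v → v² + u + v + 1
  leading term v²: no divisor's leading term divides it; move v² to the remainder.
  leading term u: no divisor's leading term divides it; move u to the remainder.
  leading term v: no divisor's leading term divides it; move v to the remainder.
  leading term 1: no divisor's leading term divides it; move 1 to the remainder.
  remainder v² + u + v + 1 ≠ 0; add g_4 = v² + u + v + 1 to the basis.

S(f_2,g_3): lcm = u²v. S = uv + v² + u + v.
  leading term uv: subtract (1)·g_3 from uv + v² + u + v → v² + u + v + 1
  leading term v²: subtract (1)·g_4 from v² + u + v + 1 → 0
  remainder 0.

S(f_1,g_4): leading monomials are coprime, so the S-polynomial reduces to 0 (Buchberger's first criterion).
S(f_2,g_4): leading monomials are coprime, so the S-polynomial reduces to 0 (Buchberger's first criterion).
S(g_3,g_4): lcm = uv². S = u² + uv + u + v.
  leading term u²: subtract (1)·f_1 from u² + uv + u + v → 0
  remainder 0.

Every S-polynomial of the final basis reduces to 0, so we have a Gröbner basis.
Inter-reduce: drop elements whose leading term is divisible by another's, tail-reduce, and make monic.

G = {u² + u + v + 1, uv + 1, v² + u + v + 1}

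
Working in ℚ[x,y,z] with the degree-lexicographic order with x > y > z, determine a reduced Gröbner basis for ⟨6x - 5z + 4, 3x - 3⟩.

f_1 = 6x - 5z + 4, LT = x.
f_2 = 3x - 3, LT = x.

S(f_1,f_2): lcm = x. S = -⅚z + 5/3.
  reduce S modulo (f_1, f_2):
  remainder -⅚z + 5/3 ≠ 0; add g_3 = -⅚z + 5/3 to the basis.

The other S-polynomials (S(f_1,g_3), S(f_2,g_3)) all reduce to 0 modulo the current basis, so we have a Gröbner basis.
Inter-reduce: drop elements whose leading term is divisible by another's, tail-reduce, and make monic.

G = {x - 1, z - 2}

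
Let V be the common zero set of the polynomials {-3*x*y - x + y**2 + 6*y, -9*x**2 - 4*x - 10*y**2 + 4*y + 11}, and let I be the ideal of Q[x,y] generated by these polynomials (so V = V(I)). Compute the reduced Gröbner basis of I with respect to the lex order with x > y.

f_1 = -3*x*y - x + y**2 + 6*y, LT = x*y.
f_2 = -9*x**2 - 4*x - 10*y**2 + 4*y + 11, LT = x**2.

S(f_1,f_2): lcm = x**2*y. S = 1/3*x**2 - 1/3*x*y**2 - 22/9*x*y - 10/9*y**3 + 4/9*y**2 + 11/9*y.
  leading term x**2: subtract (-1/27)·f_2 from 1/3*x**2 - 1/3*x*y**2 - 22/9*x*y - 10/9*y**3 + 4/9*y**2 + 11/9*y → -1/3*x*y**2 - 22/9*x*y - 4/27*x - 10/9*y**3 + 2/27*y**2 + 37/27*y + 11/27
  leading term x*y**2: subtract (1/9*y)·f_1 from -1/3*x*y**2 - 22/9*x*y - 4/27*x - 10/9*y**3 + 2/27*y**2 + 37/27*y + 11/27 → -7/3*x*y - 4/27*x - 11/9*y**3 - 16/27*y**2 + 37/27*y + 11/27
  leading term x*y: subtract (7/9)·f_1 from -7/3*x*y - 4/27*x - 11/9*y**3 - 16/27*y**2 + 37/27*y + 11/27 → 17/27*x - 11/9*y**3 - 37/27*y**2 - 89/27*y + 11/27
  leading term x: no divisor's leading term divides it; move 17/27*x to the remainder.
  leading term y**3: no divisor's leading term divides it; move -11/9*y**3 to the remainder.
  leading term y**2: no divisor's leading term divides it; move -37/27*y**2 to the remainder.
  leading term y: no divisor's leading term divides it; move -89/27*y to the remainder.
  leading term 1: no divisor's leading term divides it; move 11/27 to the remainder.
  remainder 17/27*x - 11/9*y**3 - 37/27*y**2 - 89/27*y + 11/27 ≠ 0; add g_3 = 17/27*x - 11/9*y**3 - 37/27*y**2 - 89/27*y + 11/27 to the basis.

S(f_1,g_3): lcm = x*y. S = 1/3*x + 33/17*y**4 + 37/17*y**3 + 250/51*y**2 - 45/17*y.
  leading term x: subtract (9/17)·g_3 from 1/3*x + 33/17*y**4 + 37/17*y**3 + 250/51*y**2 - 45/17*y → 33/17*y**4 + 48/17*y**3 + 287/51*y**2 - 46/51*y - 11/51
  leading term y**4: no divisor's leading term divides it; move 33/17*y**4 to the remainder.
  leading term y**3: no divisor's leading term divides it; move 48/17*y**3 to the remainder.
  leading term y**2: no divisor's leading term divides it; move 287/51*y**2 to the remainder.
  leading term y: no divisor's leading term divides it; move -46/51*y to the remainder.
  leading term 1: no divisor's leading term divides it; move -11/51 to the remainder.
  remainder 33/17*y**4 + 48/17*y**3 + 287/51*y**2 - 46/51*y - 11/51 ≠ 0; add g_4 = 33/17*y**4 + 48/17*y**3 + 287/51*y**2 - 46/51*y - 11/51 to the basis.

S(f_2,g_3): lcm = x**2. S = 33/17*x*y**3 + 37/17*x*y**2 + 89/17*x*y - 31/153*x + 10/9*y**2 - 4/9*y - 11/9.
  leading term x*y**3: subtract (-11/17*y**2)·f_1 from 33/17*x*y**3 + 37/17*x*y**2 + 89/17*x*y - 31/153*x + 10/9*y**2 - 4/9*y - 11/9 → 26/17*x*y**2 + 89/17*x*y - 31/153*x + 11/17*y**4 + 66/17*y**3 + 10/9*y**2 - 4/9*y - 11/9
  leading term x*y**2: subtract (-26/51*y)·f_1 from 26/17*x*y**2 + 89/17*x*y - 31/153*x + 11/17*y**4 + 66/17*y**3 + 10/9*y**2 - 4/9*y - 11/9 → 241/51*x*y - 31/153*x + 11/17*y**4 + 224/51*y**3 + 638/153*y**2 - 4/9*y - 11/9
  leading term x*y: subtract (-241/153)·f_1 from 241/51*x*y - 31/153*x + 11/17*y**4 + 224/51*y**3 + 638/153*y**2 - 4/9*y - 11/9 → -16/9*x + 11/17*y**4 + 224/51*y**3 + 293/51*y**2 + 1378/153*y - 11/9
  leading term x: subtract (-48/17)·g_3 from -16/9*x + 11/17*y**4 + 224/51*y**3 + 293/51*y**2 + 1378/153*y - 11/9 → 11/17*y**4 + 16/17*y**3 + 287/153*y**2 - 46/153*y - 11/153
  leading term y**4: subtract (1/3)·g_4 from 11/17*y**4 + 16/17*y**3 + 287/153*y**2 - 46/153*y - 11/153 → 0
  remainder 0.

S(f_1,g_4): lcm = x*y**4. S = -37/33*x*y**3 - 287/99*x*y**2 + 46/99*x*y + 1/9*x - 1/3*y**5 - 2*y**4.
  leading term x*y**3: subtract (37/99*y**2)·f_1 from -37/33*x*y**3 - 287/99*x*y**2 + 46/99*x*y + 1/9*x - 1/3*y**5 - 2*y**4 → -250/99*x*y**2 + 46/99*x*y + 1/9*x - 1/3*y**5 - 235/99*y**4 - 74/33*y**3
  leading term x*y**2: subtract (250/297*y)·f_1 from -250/99*x*y**2 + 46/99*x*y + 1/9*x - 1/3*y**5 - 235/99*y**4 - 74/33*y**3 → 388/297*x*y + 1/9*x - 1/3*y**5 - 235/99*y**4 - 916/297*y**3 - 500/99*y**2
  leading term x*y: subtract (-388/891)·f_1 from 388/297*x*y + 1/9*x - 1/3*y**5 - 235/99*y**4 - 916/297*y**3 - 500/99*y**2 → -289/891*x - 1/3*y**5 - 235/99*y**4 - 916/297*y**3 - 4112/891*y**2 + 776/297*y
  leading term x: subtract (-17/33)·g_3 from -289/891*x - 1/3*y**5 - 235/99*y**4 - 916/297*y**3 - 4112/891*y**2 + 776/297*y → -1/3*y**5 - 235/99*y**4 - 1103/297*y**3 - 431/81*y**2 + 815/891*y + 17/81
  leading term y**5: subtract (-17/99*y)·g_4 from -1/3*y**5 - 235/99*y**4 - 1103/297*y**3 - 431/81*y**2 + 815/891*y + 17/81 → -17/9*y**4 - 272/99*y**3 - 4879/891*y**2 + 782/891*y + 17/81
  leading term y**4: subtract (-289/297)·g_4 from -17/9*y**4 - 272/99*y**3 - 4879/891*y**2 + 782/891*y + 17/81 → 0
  remainder 0.

S(f_2,g_4): leading monomials are coprime, so the S-polynomial reduces to 0 (Buchberger's first criterion).
S(g_3,g_4): leading monomials are coprime, so the S-polynomial reduces to 0 (Buchberger's first criterion).
Every S-polynomial of the final basis reduces to 0, so we have a Gröbner basis.
Inter-reduce: drop elements whose leading term is divisible by another's, tail-reduce, and make monic.

G = {x - 33/17*y**3 - 37/17*y**2 - 89/17*y + 11/17, y**4 + 16/11*y**3 + 287/99*y**2 - 46/99*y - 1/9}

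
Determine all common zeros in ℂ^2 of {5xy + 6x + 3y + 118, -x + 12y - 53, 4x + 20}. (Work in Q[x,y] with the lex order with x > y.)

Compute a lex Gröbner basis by Buchberger's algorithm.
f_1 = 5xy + 6x + 3y + 118, LT = xy.
f_2 = -x + 12y - 53, LT = x.
f_3 = 4x + 20, LT = x.

S(f_1,f_2): lcm = xy. S = 6/5x + 12y^2 - 262/5y + 118/5.
  reduce S modulo (f_1, f_2, f_3):
  remainder 12y^2 - 38y - 40 ≠ 0; add h_4 = 12y^2 - 38y - 40 to the basis.

S(f_1,f_3): lcm = xy. S = 6/5x - 22/5y + 118/5.
  reduce S modulo (f_1, f_2, f_3, h_4):
  remainder 10y - 40 ≠ 0; add h_5 = 10y - 40 to the basis.

The other S-polynomials (S(f_2,f_3), S(f_1,h_4), S(f_2,h_4), S(f_3,h_4), S(f_1,h_5), S(f_2,h_5), S(f_3,h_5), S(h_4,h_5)) all reduce to 0 modulo the current basis, so we have a Gröbner basis.
Inter-reduce: drop elements whose leading term is divisible by another's, tail-reduce, and make monic.
Reduced Gröbner basis: {x + 5, y - 4}.

From the last basis element, y - 4 = 0, so y takes values in {4}. Each choice, substituted upward through the basis, yields the corresponding point(s) of the solution set.
  y = 4: the earlier basis element becomes x + 5 = 0, giving x = -5 — point (-5, 4).

{(-5, 4)}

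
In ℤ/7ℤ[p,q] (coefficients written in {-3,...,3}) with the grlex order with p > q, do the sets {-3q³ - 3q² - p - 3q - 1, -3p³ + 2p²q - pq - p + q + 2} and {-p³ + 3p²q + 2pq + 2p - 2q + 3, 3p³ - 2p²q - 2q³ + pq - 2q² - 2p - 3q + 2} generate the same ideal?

Equality of ideals is decidable: compute both reduced Gröbner bases (unique for the ordering) and check whether they agree.
Buchberger on the first generating set:
f_1 = -3q³ - 3q² - p - 3q - 1, LT = q³.
f_2 = -3p³ + 2p²q - pq - p + q + 2, LT = p³.

S(f_1,f_2): leading monomials are coprime, so the S-polynomial reduces to 0 (Buchberger's first criterion).
Every S-polynomial of the final basis reduces to 0, so we have a Gröbner basis.
Inter-reduce: drop elements whose leading term is divisible by another's, tail-reduce, and make monic.
Reduced Gröbner basis: {p³ - 3p²q - 2pq - 2p + 2q - 3, q³ + q² - 2p + q - 2}.

Buchberger on the second generating set:
h_1 = -p³ + 3p²q + 2pq + 2p - 2q + 3, LT = p³.
h_2 = 3p³ - 2p²q - 2q³ + pq - 2q² - 2p - 3q + 2, LT = p³.

S(h_1,h_2): lcm = p³. S = 3q³ + 3q² + p + 3q + 1.
  leading term q³: no divisor's leading term divides it; move 3q³ to the remainder.
  leading term q²: no divisor's leading term divides it; move 3q² to the remainder.
  leading term p: no divisor's leading term divides it; move p to the remainder.
  leading term q: no divisor's leading term divides it; move 3q to the remainder.
  leading term 1: no divisor's leading term divides it; move 1 to the remainder.
  remainder 3q³ + 3q² + p + 3q + 1 ≠ 0; add k_3 = 3q³ + 3q² + p + 3q + 1 to the basis.

S(h_1,k_3): leading monomials are coprime, so the S-polynomial reduces to 0 (Buchberger's first criterion).
S(h_2,k_3): leading monomials are coprime, so the S-polynomial reduces to 0 (Buchberger's first criterion).
Every S-polynomial of the final basis reduces to 0, so we have a Gröbner basis.
Inter-reduce: drop elements whose leading term is divisible by another's, tail-reduce, and make monic.
Reduced Gröbner basis: {p³ - 3p²q - 2pq - 2p + 2q - 3, q³ + q² - 2p + q - 2}.

These coincide, so the ideals are equal.

Yes, the ideals are equal.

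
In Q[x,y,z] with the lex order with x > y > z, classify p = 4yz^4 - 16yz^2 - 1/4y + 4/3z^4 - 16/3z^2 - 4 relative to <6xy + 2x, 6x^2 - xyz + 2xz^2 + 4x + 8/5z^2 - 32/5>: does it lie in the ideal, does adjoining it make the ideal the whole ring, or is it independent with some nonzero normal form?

4yz^4 - 16yz^2 - 1/4y + 4/3z^4 - 16/3z^2 - 4 is independent of I; its normal form modulo I is -1/4y - 4.

First compute the reduced Gröbner basis of I by Buchberger's algorithm.
f_1 = 6xy + 2x, LT = xy.
f_2 = 6x^2 - xyz + 2xz^2 + 4x + 8/5z^2 - 32/5, LT = x^2.

S(f_1,f_2): lcm = x^2y. S = 1/3x^2 + 1/6xy^2z - 1/3xyz^2 - 2/3xy - 4/15yz^2 + 16/15y.
  reduce S modulo (f_1, f_2):
  remainder -4/15yz^2 + 16/15y - 4/45z^2 + 16/45 ≠ 0; add h_3 = -4/15yz^2 + 16/15y - 4/45z^2 + 16/45 to the basis.

The other S-polynomials (S(f_1,h_3), S(f_2,h_3)) all reduce to 0 modulo the current basis, so we have a Gröbner basis.
Inter-reduce: drop elements whose leading term is divisible by another's, tail-reduce, and make monic.
Reduced Gröbner basis: {x^2 + 1/3xz^2 + 1/18xz + 2/3x + 4/15z^2 - 16/15, xy + 1/3x, yz^2 - 4y + 1/3z^2 - 4/3}.
Label its elements g_1 = x^2 + 1/3xz^2 + 1/18xz + 2/3x + 4/15z^2 - 16/15, g_2 = xy + 1/3x, g_3 = yz^2 - 4y + 1/3z^2 - 4/3.

Reduce p = 4yz^4 - 16yz^2 - 1/4y + 4/3z^4 - 16/3z^2 - 4 modulo G:
  leading term yz^4: subtract (4z^2)·g_3 from 4yz^4 - 16yz^2 - 1/4y + 4/3z^4 - 16/3z^2 - 4 → -1/4y - 4
  leading term y: no divisor's leading term divides it; move -1/4y to the remainder.
  leading term 1: no divisor's leading term divides it; move -4 to the remainder.
  normal form = -1/4y - 4.
The normal form is nonzero, so p ∉ I. Since p minus its normal form lies in I, I + (p) = I + (r) where r = -1/4y - 4; decide whether this ideal is the whole ring.
Run Buchberger on G together with r (pairs among the g_i already reduce to 0 since G is a Gröbner basis):
g_1 = x^2 + 1/3xz^2 + 1/18xz + 2/3x + 4/15z^2 - 16/15, LT = x^2.
g_2 = xy + 1/3x, LT = xy.
g_3 = yz^2 - 4y + 1/3z^2 - 4/3, LT = yz^2.
r = -1/4y - 4, LT = y.

S(g_2,r): lcm = xy. S = -47/3x.
  reduce S modulo (g_1, g_2, g_3, r):
  remainder -47/3x ≠ 0; add m_5 = -47/3x to the basis.

S(g_3,r): lcm = yz^2. S = -4y - 47/3z^2 - 4/3.
  reduce S modulo (g_1, g_2, g_3, r, m_5):
  remainder -47/3z^2 + 188/3 ≠ 0; add m_6 = -47/3z^2 + 188/3 to the basis.

The other S-polynomials (S(g_1,g_2), S(g_1,g_3), S(g_1,r), S(g_2,g_3), S(g_1,m_5), S(g_2,m_5), S(g_3,m_5), S(r,m_5), S(g_1,m_6), S(g_2,m_6), S(g_3,m_6), S(r,m_6), S(m_5,m_6)) all reduce to 0 modulo the current basis, so we have a Gröbner basis.
Inter-reduce: drop elements whose leading term is divisible by another's, tail-reduce, and make monic.
Reduced Gröbner basis: {x, y + 16, z^2 - 4}.
The reduced Gröbner basis of I + (p) is {x, y + 16, z^2 - 4} ≠ {1}, a proper ideal, so the enlarged system stays consistent: p is independent of I, with normal form -1/4y - 4.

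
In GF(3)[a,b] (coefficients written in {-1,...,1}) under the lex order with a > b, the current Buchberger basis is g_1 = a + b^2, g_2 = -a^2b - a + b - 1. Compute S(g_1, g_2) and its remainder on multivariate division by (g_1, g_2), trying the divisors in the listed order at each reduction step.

lcm(LM(g_1), LM(g_2)) = a^2b.
S = (lcm/LT(g_1))·g_1 − (lcm/LT(g_2))·g_2 = ab^3 - a + b - 1.
Reduce S modulo (g_1, g_2) in that order:
  leading term ab^3: subtract (b^3)·g_1 from ab^3 - a + b - 1 → -a - b^5 + b - 1
  leading term a: subtract (-1)·g_1 from -a - b^5 + b - 1 → -b^5 + b^2 + b - 1
  leading term b^5: no divisor's leading term divides it; move -b^5 to the remainder.
  leading term b^2: no divisor's leading term divides it; move b^2 to the remainder.
  leading term b: no divisor's leading term divides it; move b to the remainder.
  leading term 1: no divisor's leading term divides it; move -1 to the remainder.
The remainder -b^5 + b^2 + b - 1 is nonzero, so it would be added as the next basis element.
An S-polynomial is built so that the two leading terms cancel; whether anything survives reduction is exactly the Gröbner-basis criterion.

S(g_1, g_2) = ab^3 - a + b - 1; remainder on division = -b^5 + b^2 + b - 1.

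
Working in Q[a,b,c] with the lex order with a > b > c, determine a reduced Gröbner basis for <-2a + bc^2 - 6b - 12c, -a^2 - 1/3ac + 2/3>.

f_1 = -2a + bc^2 - 6b - 12c, LT = a.
f_2 = -a^2 - 1/3ac + 2/3, LT = a^2.

S(f_1,f_2): lcm = a^2. S = -1/2abc^2 + 3ab + 17/3ac + 2/3.
  reduce S modulo (f_1, f_2):
  remainder -1/4b^2c^4 + 3b^2c^2 - 9b^2 + 35/6bc^3 - 35bc - 34c^2 + 2/3 ≠ 0; add g_3 = -1/4b^2c^4 + 3b^2c^2 - 9b^2 + 35/6bc^3 - 35bc - 34c^2 + 2/3 to the basis.

The other S-polynomials (S(f_1,g_3), S(f_2,g_3)) all reduce to 0 modulo the current basis, so we have a Gröbner basis.
Inter-reduce: drop elements whose leading term is divisible by another's, tail-reduce, and make monic.

G = {a - 1/2bc^2 + 3b + 6c, b^2c^4 - 12b^2c^2 + 36b^2 - 70/3bc^3 + 140bc + 136c^2 - 8/3}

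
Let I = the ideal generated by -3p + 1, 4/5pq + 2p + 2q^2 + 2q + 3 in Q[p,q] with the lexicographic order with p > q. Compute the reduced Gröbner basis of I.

G = {p - 1/3, q^2 + 17/15q + 11/6}

f_1 = -3p + 1, LT = p.
f_2 = 4/5pq + 2p + 2q^2 + 2q + 3, LT = pq.

S(f_1,f_2): lcm = pq. S = -5/2p - 5/2q^2 - 17/6q - 15/4.
  leading term p: subtract (5/6)·f_1 from -5/2p - 5/2q^2 - 17/6q - 15/4 → -5/2q^2 - 17/6q - 55/12
  leading term q^2: no divisor's leading term divides it; move -5/2q^2 to the remainder.
  leading term q: no divisor's leading term divides it; move -17/6q to the remainder.
  leading term 1: no divisor's leading term divides it; move -55/12 to the remainder.
  remainder -5/2q^2 - 17/6q - 55/12 ≠ 0; add g_3 = -5/2q^2 - 17/6q - 55/12 to the basis.

S(f_1,g_3): leading monomials are coprime, so the S-polynomial reduces to 0 (Buchberger's first criterion).
S(f_2,g_3): lcm = pq^2. S = 41/30pq - 11/6p + 5/2q^3 + 5/2q^2 + 15/4q.
  leading term pq: subtract (-41/90q)·f_1 from 41/30pq - 11/6p + 5/2q^3 + 5/2q^2 + 15/4q → -11/6p + 5/2q^3 + 5/2q^2 + 757/180q
  leading term p: subtract (11/18)·f_1 from -11/6p + 5/2q^3 + 5/2q^2 + 757/180q → 5/2q^3 + 5/2q^2 + 757/180q - 11/18
  leading term q^3: subtract (-q)·g_3 from 5/2q^3 + 5/2q^2 + 757/180q - 11/18 → -1/3q^2 - 17/45q - 11/18
  leading term q^2: subtract (2/15)·g_3 from -1/3q^2 - 17/45q - 11/18 → 0
  remainder 0.

Every S-polynomial of the final basis reduces to 0, so we have a Gröbner basis.
Inter-reduce: drop elements whose leading term is divisible by another's, tail-reduce, and make monic.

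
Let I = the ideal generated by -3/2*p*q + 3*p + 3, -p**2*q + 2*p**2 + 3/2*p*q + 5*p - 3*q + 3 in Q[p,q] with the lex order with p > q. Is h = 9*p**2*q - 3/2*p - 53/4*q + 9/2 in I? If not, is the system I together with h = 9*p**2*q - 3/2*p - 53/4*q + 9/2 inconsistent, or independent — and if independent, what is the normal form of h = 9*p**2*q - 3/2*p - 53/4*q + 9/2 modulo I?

First compute the reduced Gröbner basis of I by Buchberger's algorithm.
f_1 = -3/2*p*q + 3*p + 3, LT = p*q.
f_2 = -p**2*q + 2*p**2 + 3/2*p*q + 5*p - 3*q + 3, LT = p**2*q.

S(f_1,f_2): lcm = p**2*q. S = 3/2*p*q + 3*p - 3*q + 3.
  leading term p*q: subtract (-1)·f_1 from 3/2*p*q + 3*p - 3*q + 3 → 6*p - 3*q + 6
  leading term p: no divisor's leading term divides it; move 6*p to the remainder.
  leading term q: no divisor's leading term divides it; move -3*q to the remainder.
  leading term 1: no divisor's leading term divides it; move 6 to the remainder.
  remainder 6*p - 3*q + 6 ≠ 0; add k_3 = 6*p - 3*q + 6 to the basis.

S(f_1,k_3): lcm = p*q. S = -2*p + 1/2*q**2 - q - 2.
  leading term p: subtract (-1/3)·k_3 from -2*p + 1/2*q**2 - q - 2 → 1/2*q**2 - 2*q
  leading term q**2: no divisor's leading term divides it; move 1/2*q**2 to the remainder.
  leading term q: no divisor's leading term divides it; move -2*q to the remainder.
  remainder 1/2*q**2 - 2*q ≠ 0; add k_4 = 1/2*q**2 - 2*q to the basis.

The other S-polynomials (S(f_2,k_3), S(f_1,k_4), S(f_2,k_4), S(k_3,k_4)) all reduce to 0 modulo the current basis, so we have a Gröbner basis.
Inter-reduce: drop elements whose leading term is divisible by another's, tail-reduce, and make monic.
Reduced Gröbner basis: {p - 1/2*q + 1, q**2 - 4*q}.
Label its elements g_1 = p - 1/2*q + 1, g_2 = q**2 - 4*q.

Reduce h = 9*p**2*q - 3/2*p - 53/4*q + 9/2 modulo G:
  leading term p**2*q: subtract (9*p*q)·g_1 from 9*p**2*q - 3/2*p - 53/4*q + 9/2 → 9/2*p*q**2 - 9*p*q - 3/2*p - 53/4*q + 9/2
  leading term p*q**2: subtract (9/2*q**2)·g_1 from 9/2*p*q**2 - 9*p*q - 3/2*p - 53/4*q + 9/2 → -9*p*q - 3/2*p + 9/4*q**3 - 9/2*q**2 - 53/4*q + 9/2
  leading term p*q: subtract (-9*q)·g_1 from -9*p*q - 3/2*p + 9/4*q**3 - 9/2*q**2 - 53/4*q + 9/2 → -3/2*p + 9/4*q**3 - 9*q**2 - 17/4*q + 9/2
  leading term p: subtract (-3/2)·g_1 from -3/2*p + 9/4*q**3 - 9*q**2 - 17/4*q + 9/2 → 9/4*q**3 - 9*q**2 - 5*q + 6
  leading term q**3: subtract (9/4*q)·g_2 from 9/4*q**3 - 9*q**2 - 5*q + 6 → -5*q + 6
  leading term q: no divisor's leading term divides it; move -5*q to the remainder.
  leading term 1: no divisor's leading term divides it; move 6 to the remainder.
  normal form = -5*q + 6.
The normal form is nonzero, so h ∉ I. Since h minus its normal form lies in I, I + (h) = I + (r) where r = -5*q + 6; decide whether this ideal is the whole ring.
Run Buchberger on G together with r (pairs among the g_i already reduce to 0 since G is a Gröbner basis):
g_1 = p - 1/2*q + 1, LT = p.
g_2 = q**2 - 4*q, LT = q**2.
r = -5*q + 6, LT = q.

S(g_2,r): lcm = q**2. S = -14/5*q.
  leading term q: subtract (14/25)·r from -14/5*q → -84/25
  leading term 1: no divisor's leading term divides it; move -84/25 to the remainder.
  remainder -84/25 ≠ 0; add m_4 = -84/25 to the basis.

The other S-polynomials (S(g_1,g_2), S(g_1,r), S(g_1,m_4), S(g_2,m_4), S(r,m_4)) all reduce to 0 modulo the current basis, so we have a Gröbner basis.
Inter-reduce: drop elements whose leading term is divisible by another's, tail-reduce, and make monic.
Reduced Gröbner basis: {1}.
The reduced Gröbner basis of I + (h) is {1}: the ideal is the whole ring, so the enlarged system has no common solution — adjoining h is inconsistent.

Adjoining 9*p**2*q - 3/2*p - 53/4*q + 9/2 makes the ideal the whole ring: the system is inconsistent.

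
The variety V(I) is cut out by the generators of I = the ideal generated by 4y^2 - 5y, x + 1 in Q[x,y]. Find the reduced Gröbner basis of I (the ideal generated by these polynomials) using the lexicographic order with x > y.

G = {x + 1, y^2 - 5/4y}

f_1 = 4y^2 - 5y, LT = y^2.
f_2 = x + 1, LT = x.

The S-polynomials (S(f_1,f_2)) all reduce to 0 modulo the current basis, so we have a Gröbner basis.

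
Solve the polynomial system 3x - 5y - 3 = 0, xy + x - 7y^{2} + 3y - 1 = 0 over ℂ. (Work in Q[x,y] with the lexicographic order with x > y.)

Compute a lex Gröbner basis by Buchberger's algorithm.
f_1 = 3x - 5y - 3, LT = x.
f_2 = xy + x - 7y^{2} + 3y - 1, LT = xy.

S(f_1,f_2): lcm = xy. S = -x + \tfrac{16}{3}y^{2} - 4y + 1.
  leading term x: subtract (-\tfrac{1}{3})·f_1 from -x + \tfrac{16}{3}y^{2} - 4y + 1 → \tfrac{16}{3}y^{2} - \tfrac{17}{3}y
  leading term y^{2}: no divisor's leading term divides it; move \tfrac{16}{3}y^{2} to the remainder.
  leading term y: no divisor's leading term divides it; move -\tfrac{17}{3}y to the remainder.
  remainder \tfrac{16}{3}y^{2} - \tfrac{17}{3}y ≠ 0; add h_3 = \tfrac{16}{3}y^{2} - \tfrac{17}{3}y to the basis.

S(f_1,h_3): leading monomials are coprime, so the S-polynomial reduces to 0 (Buchberger's first criterion).
S(f_2,h_3): lcm = xy^{2}. S = \tfrac{33}{16}xy - 7y^{3} + 3y^{2} - y.
  leading term xy: subtract (\tfrac{11}{16}y)·f_1 from \tfrac{33}{16}xy - 7y^{3} + 3y^{2} - y → -7y^{3} + \tfrac{103}{16}y^{2} + \tfrac{17}{16}y
  leading term y^{3}: subtract (-\tfrac{21}{16}y)·h_3 from -7y^{3} + \tfrac{103}{16}y^{2} + \tfrac{17}{16}y → -y^{2} + \tfrac{17}{16}y
  leading term y^{2}: subtract (-\tfrac{3}{16})·h_3 from -y^{2} + \tfrac{17}{16}y → 0
  remainder 0.

Every S-polynomial of the final basis reduces to 0, so we have a Gröbner basis.
Inter-reduce: drop elements whose leading term is divisible by another's, tail-reduce, and make monic.
Reduced Gröbner basis: {x - \tfrac{5}{3}y - 1, y^{2} - \tfrac{17}{16}y}.

From the last basis element, y^{2} - \tfrac{17}{16}y = 0, so y takes values in {0, 17/16}. Each choice, substituted upward through the basis, yields the corresponding point(s) of the solution set.
  y = 0: the earlier basis element becomes x - 1 = 0, giving x = 1 — point (1, 0).
  y = 17/16: the earlier basis element becomes x - \tfrac{133}{48} = 0, giving x = 133/48 — point (133/48, 17/16).
Check: every point annihilates each of the original generators.

{(1, 0), (133/48, 17/16)}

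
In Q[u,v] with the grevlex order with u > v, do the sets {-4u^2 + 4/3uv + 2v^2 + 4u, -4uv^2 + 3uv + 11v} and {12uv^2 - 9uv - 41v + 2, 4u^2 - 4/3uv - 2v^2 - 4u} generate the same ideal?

No, the ideals differ.

Equality of ideals is decidable: compute both reduced Gröbner bases (unique for the ordering) and check whether they agree.
Buchberger on the first generating set:
f_1 = -4u^2 + 4/3uv + 2v^2 + 4u, LT = u^2.
f_2 = -4uv^2 + 3uv + 11v, LT = uv^2.

S(f_1,f_2): lcm = u^2v^2. S = -1/3uv^3 - 1/2v^4 + 3/4u^2v - uv^2 + 11/4uv.
  reduce S modulo (f_1, f_2):
  remainder -1/2v^4 + 3/8v^3 + 11/4uv - 11/12v^2 - 11/4v ≠ 0; add g_3 = -1/2v^4 + 3/8v^3 + 11/4uv - 11/12v^2 - 11/4v to the basis.

The other S-polynomials (S(f_1,g_3), S(f_2,g_3)) all reduce to 0 modulo the current basis, so we have a Gröbner basis.
Inter-reduce: drop elements whose leading term is divisible by another's, tail-reduce, and make monic.
Reduced Gröbner basis: {v^4 - 3/4v^3 - 11/2uv + 11/6v^2 + 11/2v, uv^2 - 3/4uv - 11/4v, u^2 - 1/3uv - 1/2v^2 - u}.

Buchberger on the second generating set:
h_1 = 12uv^2 - 9uv - 41v + 2, LT = uv^2.
h_2 = 4u^2 - 4/3uv - 2v^2 - 4u, LT = u^2.

S(h_1,h_2): lcm = u^2v^2. S = 1/3uv^3 + 1/2v^4 - 3/4u^2v + uv^2 - 41/12uv + 1/6u.
  reduce S modulo (h_1, h_2):
  remainder 1/2v^4 - 3/8v^3 - 41/12uv + 41/36v^2 + 1/6u + 121/36v - 1/6 ≠ 0; add k_3 = 1/2v^4 - 3/8v^3 - 41/12uv + 41/36v^2 + 1/6u + 121/36v - 1/6 to the basis.

The other S-polynomials (S(h_1,k_3), S(h_2,k_3)) all reduce to 0 modulo the current basis, so we have a Gröbner basis.
Inter-reduce: drop elements whose leading term is divisible by another's, tail-reduce, and make monic.
Reduced Gröbner basis: {v^4 - 3/4v^3 - 41/6uv + 41/18v^2 + 1/3u + 121/18v - 1/3, uv^2 - 3/4uv - 41/12v + 1/6, u^2 - 1/3uv - 1/2v^2 - u}.

The bases are distinct; the ideals are different.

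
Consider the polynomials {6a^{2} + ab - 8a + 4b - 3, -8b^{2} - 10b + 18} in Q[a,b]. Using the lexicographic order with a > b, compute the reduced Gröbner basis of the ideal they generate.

G = {a^{2} + \tfrac{1}{6}ab - \tfrac{4}{3}a + \tfrac{2}{3}b - \tfrac{1}{2}, b^{2} + \tfrac{5}{4}b - \tfrac{9}{4}}

The reduced Gröbner basis is the canonical form of the ideal for this ordering.

f_1 = 6a^{2} + ab - 8a + 4b - 3, LT = a^{2}.
f_2 = -8b^{2} - 10b + 18, LT = b^{2}.

The S-polynomials (S(f_1,f_2)) all reduce to 0 modulo the current basis, so we have a Gröbner basis.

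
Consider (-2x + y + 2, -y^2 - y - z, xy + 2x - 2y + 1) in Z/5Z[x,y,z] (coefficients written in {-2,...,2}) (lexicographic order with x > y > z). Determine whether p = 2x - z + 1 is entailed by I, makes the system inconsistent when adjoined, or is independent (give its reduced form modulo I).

First compute the reduced Gröbner basis of I by Buchberger's algorithm.
f_1 = -2x + y + 2, LT = x.
f_2 = -y^2 - y - z, LT = y^2.
f_3 = xy + 2x - 2y + 1, LT = xy.

S(f_1,f_3): lcm = xy. S = -2x + 2y^2 + y - 1.
  leading term x: subtract (1)·f_1 from -2x + 2y^2 + y - 1 → 2y^2 + 2
  leading term y^2: subtract (-2)·f_2 from 2y^2 + 2 → -2y - 2z + 2
  leading term y: no divisor's leading term divides it; move -2y to the remainder.
  leading term z: no divisor's leading term divides it; move -2z to the remainder.
  leading term 1: no divisor's leading term divides it; move 2 to the remainder.
  remainder -2y - 2z + 2 ≠ 0; add h_4 = -2y - 2z + 2 to the basis.

S(f_2,f_3): lcm = xy^2. S = -xy + xz + 2y^2 - y.
  leading term xy: subtract (-2y)·f_1 from -xy + xz + 2y^2 - y → xz - y^2 - 2y
  leading term xz: subtract (2z)·f_1 from xz - y^2 - 2y → -y^2 - 2yz - 2y + z
  leading term y^2: subtract (1)·f_2 from -y^2 - 2yz - 2y + z → -2yz - y + 2z
  leading term yz: subtract (z)·h_4 from -2yz - y + 2z → -y + 2z^2
  leading term y: subtract (-2)·h_4 from -y + 2z^2 → 2z^2 + z - 1
  leading term z^2: no divisor's leading term divides it; move 2z^2 to the remainder.
  leading term z: no divisor's leading term divides it; move z to the remainder.
  leading term 1: no divisor's leading term divides it; move -1 to the remainder.
  remainder 2z^2 + z - 1 ≠ 0; add h_5 = 2z^2 + z - 1 to the basis.

The other S-polynomials (S(f_1,f_2), S(f_1,h_4), S(f_2,h_4), S(f_3,h_4), S(f_1,h_5), S(f_2,h_5), S(f_3,h_5), S(h_4,h_5)) all reduce to 0 modulo the current basis, so we have a Gröbner basis.
Inter-reduce: drop elements whose leading term is divisible by another's, tail-reduce, and make monic.
Reduced Gröbner basis: {x - 2z + 1, y + z - 1, z^2 - 2z + 2}.
Label its elements g_1 = x - 2z + 1, g_2 = y + z - 1, g_3 = z^2 - 2z + 2.

Reduce p = 2x - z + 1 modulo G:
  leading term x: subtract (2)·g_1 from 2x - z + 1 → -2z - 1
  leading term z: no divisor's leading term divides it; move -2z to the remainder.
  leading term 1: no divisor's leading term divides it; move -1 to the remainder.
  normal form = -2z - 1.
The normal form is nonzero, so p ∉ I. Since p minus its normal form lies in I, I + (p) = I + (r) where r = -2z - 1; decide whether this ideal is the whole ring.
Run Buchberger on G together with r (pairs among the g_i already reduce to 0 since G is a Gröbner basis):
g_1 = x - 2z + 1, LT = x.
g_2 = y + z - 1, LT = y.
g_3 = z^2 - 2z + 2, LT = z^2.
r = -2z - 1, LT = z.

S(g_3,r): lcm = z^2. S = 2.
  leading term 1: no divisor's leading term divides it; move 2 to the remainder.
  remainder 2 ≠ 0; add m_5 = 2 to the basis.

The other S-polynomials (S(g_1,g_2), S(g_1,g_3), S(g_1,r), S(g_2,g_3), S(g_2,r), S(g_1,m_5), S(g_2,m_5), S(g_3,m_5), S(r,m_5)) all reduce to 0 modulo the current basis, so we have a Gröbner basis.
Inter-reduce: drop elements whose leading term is divisible by another's, tail-reduce, and make monic.
Reduced Gröbner basis: {1}.
The reduced Gröbner basis of I + (p) is {1}: the ideal is the whole ring, so the enlarged system has no common solution — adjoining p is inconsistent.

Adjoining 2x - z + 1 makes the ideal the whole ring: the system is inconsistent.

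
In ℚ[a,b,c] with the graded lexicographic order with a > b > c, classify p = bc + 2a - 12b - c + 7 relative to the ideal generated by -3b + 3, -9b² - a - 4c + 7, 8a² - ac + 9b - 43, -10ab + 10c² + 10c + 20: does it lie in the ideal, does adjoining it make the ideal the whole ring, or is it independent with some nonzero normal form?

First compute the reduced Gröbner basis of I by Buchberger's algorithm.
f_1 = -3b + 3, LT = b.
f_2 = -9b² - a - 4c + 7, LT = b².
f_3 = 8a² - ac + 9b - 43, LT = a².
f_4 = -10ab + 10c² + 10c + 20, LT = ab.

S(f_1,f_2): lcm = b². S = -1/9a - b - 4/9c + 7/9.
  reduce S modulo (f_1, f_2, f_3, f_4):
  remainder -1/9a - 4/9c - 2/9 ≠ 0; add h_5 = -1/9a - 4/9c - 2/9 to the basis.

S(f_1,f_4): lcm = ab. S = c² - a + c + 2.
  reduce S modulo (f_1, f_2, f_3, f_4, h_5):
  remainder c² + 5c + 4 ≠ 0; add h_6 = c² + 5c + 4 to the basis.

S(f_2,f_4): lcm = ab². S = bc² + 1/9a² + 4/9ac + bc - 7/9a + 2b.
  reduce S modulo (f_1, f_2, f_3, f_4, h_5, h_6):
  remainder 265/36c + 265/36 ≠ 0; add h_7 = 265/36c + 265/36 to the basis.

The other S-polynomials (S(f_1,f_3), S(f_2,f_3), S(f_3,f_4), S(f_1,h_5), S(f_2,h_5), S(f_3,h_5), S(f_4,h_5), S(f_1,h_6), S(f_2,h_6), S(f_3,h_6), S(f_4,h_6), S(h_5,h_6), S(f_1,h_7), S(f_2,h_7), S(f_3,h_7), S(f_4,h_7), S(h_5,h_7), S(h_6,h_7)) all reduce to 0 modulo the current basis, so we have a Gröbner basis.
Inter-reduce: drop elements whose leading term is divisible by another's, tail-reduce, and make monic.
Reduced Gröbner basis: {a - 2, b - 1, c + 1}.
Label its elements g_1 = a - 2, g_2 = b - 1, g_3 = c + 1.

Reduce p = bc + 2a - 12b - c + 7 modulo G:
  leading term bc: subtract (c)·g_2 from bc + 2a - 12b - c + 7 → 2a - 12b + 7
  leading term a: subtract (2)·g_1 from 2a - 12b + 7 → -12b + 11
  leading term b: subtract (-12)·g_2 from -12b + 11 → -1
  leading term 1: no divisor's leading term divides it; move -1 to the remainder.
  normal form = -1.
The normal form is nonzero, so p ∉ I. Since p minus its normal form lies in I, I + (p) = I + (r) where r = -1; decide whether this ideal is the whole ring.
Here r = -1 is a nonzero constant, hence a unit: 1 ∈ I + (p), the Gröbner basis of I + (p) is {1}, and the enlarged system has no common solution — adjoining p is inconsistent.

Ideal membership is decidable via reduction modulo a Gröbner basis.

Adjoining bc + 2a - 12b - c + 7 makes the ideal the whole ring: the system is inconsistent.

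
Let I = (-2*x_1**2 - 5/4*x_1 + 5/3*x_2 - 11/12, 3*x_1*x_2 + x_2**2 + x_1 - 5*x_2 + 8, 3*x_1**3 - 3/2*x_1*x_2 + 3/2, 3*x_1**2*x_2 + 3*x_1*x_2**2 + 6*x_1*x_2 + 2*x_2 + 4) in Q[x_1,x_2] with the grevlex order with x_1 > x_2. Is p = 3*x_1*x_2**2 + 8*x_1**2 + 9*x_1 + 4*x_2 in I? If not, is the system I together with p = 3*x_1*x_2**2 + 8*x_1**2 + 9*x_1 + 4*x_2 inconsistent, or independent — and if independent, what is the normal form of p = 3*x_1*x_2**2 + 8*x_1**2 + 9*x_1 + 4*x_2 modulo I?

3*x_1*x_2**2 + 8*x_1**2 + 9*x_1 + 4*x_2 lies in I (it reduces to 0).

First compute the reduced Gröbner basis of I by Buchberger's algorithm.
f_1 = -2*x_1**2 - 5/4*x_1 + 5/3*x_2 - 11/12, LT = x_1**2.
f_2 = 3*x_1*x_2 + x_2**2 + x_1 - 5*x_2 + 8, LT = x_1*x_2.
f_3 = 3*x_1**3 - 3/2*x_1*x_2 + 3/2, LT = x_1**3.
f_4 = 3*x_1**2*x_2 + 3*x_1*x_2**2 + 6*x_1*x_2 + 2*x_2 + 4, LT = x_1**2*x_2.

S(f_1,f_2): lcm = x_1**2*x_2. S = -1/3*x_1*x_2**2 - 1/3*x_1**2 + 55/24*x_1*x_2 - 5/6*x_2**2 - 8/3*x_1 + 11/24*x_2.
  reduce S modulo (f_1, f_2, f_3, f_4):
  remainder 1/9*x_2**3 - 473/216*x_2**2 - 88/27*x_1 + 137/27*x_2 - 1351/216 ≠ 0; add h_5 = 1/9*x_2**3 - 473/216*x_2**2 - 88/27*x_1 + 137/27*x_2 - 1351/216 to the basis.

S(f_1,f_3): lcm = x_1**3. S = 5/8*x_1**2 - 1/3*x_1*x_2 + 11/24*x_1 - 1/2.
  reduce S modulo (f_1, f_2, f_3, f_4, h_5):
  remainder 1/9*x_2**2 + 103/576*x_1 - 5/144*x_2 + 59/576 ≠ 0; add h_6 = 1/9*x_2**2 + 103/576*x_1 - 5/144*x_2 + 59/576 to the basis.

S(f_1,f_4): lcm = x_1**2*x_2. S = -x_1*x_2**2 - 11/8*x_1*x_2 - 5/6*x_2**2 - 5/24*x_2 - 4/3.
  reduce S modulo (f_1, f_2, f_3, f_4, h_5, h_6):
  remainder 2317/768*x_1 - 2519/192*x_2 + 4131/256 ≠ 0; add h_7 = 2317/768*x_1 - 2519/192*x_2 + 4131/256 to the basis.

S(f_2,f_3): lcm = x_1**3*x_2. S = 1/3*x_1**2*x_2**2 + 1/3*x_1**3 - 5/3*x_1**2*x_2 + 1/2*x_1*x_2**2 + 8/3*x_1**2 - 1/2*x_2.
  reduce S modulo (f_1, f_2, f_3, f_4, h_5, h_6, h_7):
  remainder -1591535/333648*x_2 + 1591535/333648 ≠ 0; add h_8 = -1591535/333648*x_2 + 1591535/333648 to the basis.

The other S-polynomials (S(f_2,f_4), S(f_3,f_4), S(f_1,h_5), S(f_2,h_5), S(f_3,h_5), S(f_4,h_5), S(f_1,h_6), S(f_2,h_6), S(f_3,h_6), S(f_4,h_6), S(h_5,h_6), S(f_1,h_7), S(f_2,h_7), S(f_3,h_7), S(f_4,h_7), S(h_5,h_7), S(h_6,h_7), S(f_1,h_8), S(f_2,h_8), S(f_3,h_8), S(f_4,h_8), S(h_5,h_8), S(h_6,h_8), S(h_7,h_8)) all reduce to 0 modulo the current basis, so we have a Gröbner basis.
Inter-reduce: drop elements whose leading term is divisible by another's, tail-reduce, and make monic.
Reduced Gröbner basis: {x_1 + 1, x_2 - 1}.
Label its elements g_1 = x_1 + 1, g_2 = x_2 - 1.

Reduce p = 3*x_1*x_2**2 + 8*x_1**2 + 9*x_1 + 4*x_2 modulo G:
  leading term x_1*x_2**2: subtract (3*x_2**2)·g_1 from 3*x_1*x_2**2 + 8*x_1**2 + 9*x_1 + 4*x_2 → 8*x_1**2 - 3*x_2**2 + 9*x_1 + 4*x_2
  leading term x_1**2: subtract (8*x_1)·g_1 from 8*x_1**2 - 3*x_2**2 + 9*x_1 + 4*x_2 → -3*x_2**2 + x_1 + 4*x_2
  leading term x_2**2: subtract (-3*x_2)·g_2 from -3*x_2**2 + x_1 + 4*x_2 → x_1 + x_2
  leading term x_1: subtract (1)·g_1 from x_1 + x_2 → x_2 - 1
  leading term x_2: subtract (1)·g_2 from x_2 - 1 → 0
  normal form = 0.
Since the normal form is 0, p ∈ I.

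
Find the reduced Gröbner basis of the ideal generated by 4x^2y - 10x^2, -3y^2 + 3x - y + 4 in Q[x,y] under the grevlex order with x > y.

f_1 = 4x^2y - 10x^2, LT = x^2y.
f_2 = -3y^2 + 3x - y + 4, LT = y^2.

S(f_1,f_2): lcm = x^2y^2. S = x^3 - 17/6x^2y + 4/3x^2.
  leading term x^3: no divisor's leading term divides it; move x^3 to the remainder.
  leading term x^2y: subtract (-17/24)·f_1 from -17/6x^2y + 4/3x^2 → -23/4x^2
  leading term x^2: no divisor's leading term divides it; move -23/4x^2 to the remainder.
  remainder x^3 - 23/4x^2 ≠ 0; add g_3 = x^3 - 23/4x^2 to the basis.

The other S-polynomials (S(f_1,g_3), S(f_2,g_3)) all reduce to 0 modulo the current basis, so we have a Gröbner basis.

G = {x^3 - 23/4x^2, x^2y - 5/2x^2, y^2 - x + 1/3y - 4/3}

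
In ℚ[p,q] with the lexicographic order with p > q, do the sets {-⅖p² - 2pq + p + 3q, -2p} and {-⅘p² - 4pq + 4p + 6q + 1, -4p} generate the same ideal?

No, the ideals differ.

For a fixed monomial order, each ideal has a unique reduced Gröbner basis; comparing bases decides equality.
Buchberger on the first generating set:
f_1 = -⅖p² - 2pq + p + 3q, LT = p².
f_2 = -2p, LT = p.

S(f_1,f_2): lcm = p². S = 5pq - 5/2p - 15/2q.
  reduce S modulo (f_1, f_2):
  remainder -15/2q ≠ 0; add g_3 = -15/2q to the basis.

The other S-polynomials (S(f_1,g_3), S(f_2,g_3)) all reduce to 0 modulo the current basis, so we have a Gröbner basis.
Inter-reduce: drop elements whose leading term is divisible by another's, tail-reduce, and make monic.
Reduced Gröbner basis: {p, q}.

Buchberger on the second generating set:
h_1 = -⅘p² - 4pq + 4p + 6q + 1, LT = p².
h_2 = -4p, LT = p.

S(h_1,h_2): lcm = p². S = 5pq - 5p - 15/2q - 5/4.
  reduce S modulo (h_1, h_2):
  remainder -15/2q - 5/4 ≠ 0; add k_3 = -15/2q - 5/4 to the basis.

The other S-polynomials (S(h_1,k_3), S(h_2,k_3)) all reduce to 0 modulo the current basis, so we have a Gröbner basis.
Inter-reduce: drop elements whose leading term is divisible by another's, tail-reduce, and make monic.
Reduced Gröbner basis: {p, q + ⅙}.

Since the reduced bases disagree, the two ideals are not the same.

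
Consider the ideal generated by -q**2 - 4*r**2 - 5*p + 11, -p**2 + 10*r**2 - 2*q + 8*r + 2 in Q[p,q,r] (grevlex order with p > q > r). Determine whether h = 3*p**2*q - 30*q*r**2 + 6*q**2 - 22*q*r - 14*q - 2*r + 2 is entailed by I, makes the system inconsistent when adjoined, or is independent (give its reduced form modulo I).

First compute the reduced Gröbner basis of I by Buchberger's algorithm.
f_1 = -q**2 - 4*r**2 - 5*p + 11, LT = q**2.
f_2 = -p**2 + 10*r**2 - 2*q + 8*r + 2, LT = p**2.

The S-polynomials (S(f_1,f_2)) all reduce to 0 modulo the current basis, so we have a Gröbner basis.
Inter-reduce: drop elements whose leading term is divisible by another's, tail-reduce, and make monic.
Reduced Gröbner basis: {p**2 - 10*r**2 + 2*q - 8*r - 2, q**2 + 4*r**2 + 5*p - 11}.
Label its elements g_1 = p**2 - 10*r**2 + 2*q - 8*r - 2, g_2 = q**2 + 4*r**2 + 5*p - 11.

Reduce h = 3*p**2*q - 30*q*r**2 + 6*q**2 - 22*q*r - 14*q - 2*r + 2 modulo G:
  leading term p**2*q: subtract (3*q)·g_1 from 3*p**2*q - 30*q*r**2 + 6*q**2 - 22*q*r - 14*q - 2*r + 2 → 2*q*r - 8*q - 2*r + 2
  leading term q*r: no divisor's leading term divides it; move 2*q*r to the remainder.
  leading term q: no divisor's leading term divides it; move -8*q to the remainder.
  leading term r: no divisor's leading term divides it; move -2*r to the remainder.
  leading term 1: no divisor's leading term divides it; move 2 to the remainder.
  normal form = 2*q*r - 8*q - 2*r + 2.
The normal form is nonzero, so h ∉ I. Since h minus its normal form lies in I, I + (h) = I + (n) where n = 2*q*r - 8*q - 2*r + 2; decide whether this ideal is the whole ring.
Run Buchberger on G together with n (pairs among the g_i already reduce to 0 since G is a Gröbner basis):
g_1 = p**2 - 10*r**2 + 2*q - 8*r - 2, LT = p**2.
g_2 = q**2 + 4*r**2 + 5*p - 11, LT = q**2.
n = 2*q*r - 8*q - 2*r + 2, LT = q*r.

S(g_2,n): lcm = q**2*r. S = 4*r**3 + 4*q**2 + 5*p*r + q*r - q - 11*r.
  leading term r**3: no divisor's leading term divides it; move 4*r**3 to the remainder.
  leading term q**2: subtract (4)·g_2 from 4*q**2 + 5*p*r + q*r - q - 11*r → 5*p*r + q*r - 16*r**2 - 20*p - q - 11*r + 44
  leading term p*r: no divisor's leading term divides it; move 5*p*r to the remainder.
  leading term q*r: subtract (1/2)·n from q*r - 16*r**2 - 20*p - q - 11*r + 44 → -16*r**2 - 20*p + 3*q - 10*r + 43
  leading term r**2: no divisor's leading term divides it; move -16*r**2 to the remainder.
  leading term p: no divisor's leading term divides it; move -20*p to the remainder.
  leading term q: no divisor's leading term divides it; move 3*q to the remainder.
  leading term r: no divisor's leading term divides it; move -10*r to the remainder.
  leading term 1: no divisor's leading term divides it; move 43 to the remainder.
  remainder 4*r**3 + 5*p*r - 16*r**2 - 20*p + 3*q - 10*r + 43 ≠ 0; add m_4 = 4*r**3 + 5*p*r - 16*r**2 - 20*p + 3*q - 10*r + 43 to the basis.

The other S-polynomials (S(g_1,g_2), S(g_1,n), S(g_1,m_4), S(g_2,m_4), S(n,m_4)) all reduce to 0 modulo the current basis, so we have a Gröbner basis.
Inter-reduce: drop elements whose leading term is divisible by another's, tail-reduce, and make monic.
Reduced Gröbner basis: {r**3 + 5/4*p*r - 4*r**2 - 5*p + 3/4*q - 5/2*r + 43/4, p**2 - 10*r**2 + 2*q - 8*r - 2, q**2 + 4*r**2 + 5*p - 11, q*r - 4*q - r + 1}.
The reduced Gröbner basis of I + (h) is {r**3 + 5/4*p*r - 4*r**2 - 5*p + 3/4*q - 5/2*r + 43/4, p**2 - 10*r**2 + 2*q - 8*r - 2, q**2 + 4*r**2 + 5*p - 11, q*r - 4*q - r + 1} ≠ {1}, a proper ideal, so the enlarged system stays consistent: h is independent of I, with normal form 2*q*r - 8*q - 2*r + 2.

Ideal membership is decidable via reduction modulo a Gröbner basis.

3*p**2*q - 30*q*r**2 + 6*q**2 - 22*q*r - 14*q - 2*r + 2 is independent of I; its normal form modulo I is 2*q*r - 8*q - 2*r + 2.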